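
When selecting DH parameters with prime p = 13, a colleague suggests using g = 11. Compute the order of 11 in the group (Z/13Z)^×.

The order of 11 must divide φ(13) = 13 − 1 = 12 = 2^2 · 3.
Divisors of 12: 1, 2, 3, 4, 6, 12.
Check 11^d mod 13 for each divisor in increasing order:
11^1 ≡ 11
11^2 ≡ 4
11^3 ≡ 5
11^4 ≡ 3
11^6 ≡ 12
11^12 ≡ 1
Therefore the multiplicative order of 11 modulo 13 is 12.

12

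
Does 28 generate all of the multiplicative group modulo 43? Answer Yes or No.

φ(43) = 43 − 1 = 42 = 2 · 3 · 7.
Test 28^(42/q) mod 43 for each prime factor q of 42:
28^21 ≡ 42 (mod 43)  [q = 2: ≢ 1 ✓]
28^14 ≡ 6 (mod 43)  [q = 3: ≢ 1 ✓]
28^6 ≡ 11 (mod 43)  [q = 7: ≢ 1 ✓]
All checks pass, so 28 has order 42 and is a primitive root modulo 43.

Yes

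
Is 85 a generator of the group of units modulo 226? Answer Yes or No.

φ(226) = φ(2)·φ(113) = 1·112 = 112 = 2^4 · 7.
It suffices to check that the order of 85 is not a proper divisor of 112: compute 85^(112/q) for q ∈ {2, 7}.
85^56 ≡ 1 (mod 226)  [q = 2: ≡ 1 ✗]
85^16 ≡ 219 (mod 226)  [q = 7: ≢ 1 ✓]
Since 85^56 ≡ 1, the order of 85 divides 56 < 112, so 85 is not a primitive root.

No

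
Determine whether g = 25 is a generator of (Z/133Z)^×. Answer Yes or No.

133 = 7 · 19 is a product of two distinct odd primes, so (Z/133Z)^× ≅ (Z/7Z)^× × (Z/19Z)^× is not cyclic.
No primitive root modulo 133 exists; in particular 25 is not one.

No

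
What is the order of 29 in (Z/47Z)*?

46

By Lagrange's theorem, ord_47(29) divides φ(47) = 47 − 1 = 46 = 2 · 23.
Divisors of 46: 1, 2, 23, 46.
Test each divisor d:
29^1 ≡ 29 (mod 47)
29^2 ≡ 42 (mod 47)
29^23 ≡ 46 (mod 47)
29^46 ≡ 1 (mod 47) ✓
Hence ord(29) = 46.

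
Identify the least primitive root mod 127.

φ(127) = 127 − 1 = 126 = 2 · 3^2 · 7.
Test candidates g = 2, 3, … against the prime factors q ∈ {2, 3, 7} of φ(127): g is a generator iff g^(126/q) ≢ 1 for every such q.
g = 2: 2^63 ≡ 1 — hits 1, so not a primitive root.
g = 3: 3^63 ≡ 126; 3^42 ≡ 107; 3^18 ≡ 4 — none is 1, so 3 is a primitive root.
Hence the least primitive root of 127 is 3.

3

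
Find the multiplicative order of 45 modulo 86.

The order of 45 must divide φ(86) = φ(2)·φ(43) = 1·42 = 42 = 2 · 3 · 7.
Divisors of 42: 1, 2, 3, 6, 7, 14, 21, 42.
Test each divisor d:
45^1 ≡ 45 (mod 86)
45^2 ≡ 47 (mod 86)
45^3 ≡ 51 (mod 86)
45^6 ≡ 21 (mod 86)
45^7 ≡ 85 (mod 86)
45^14 ≡ 1 (mod 86) ✓
So ord_86(45) = 14.

14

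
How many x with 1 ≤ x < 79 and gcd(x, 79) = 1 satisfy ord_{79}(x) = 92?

0

φ(79) = 79 − 1 = 78 = 2 · 3 · 13.
Since (Z/79Z)^× is cyclic of order 78, the number of elements of order d is φ(d) when d | 78 and 0 otherwise.
92 does not divide 78, so no element of (Z/79Z)^× has order 92.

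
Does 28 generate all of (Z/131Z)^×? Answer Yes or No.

φ(131) = 131 − 1 = 130 = 2 · 5 · 13.
28 is a primitive root mod 131 iff 28^(φ(131)/q) ≢ 1 for every prime q | φ(131), i.e. q ∈ {2, 5, 13}.
28^65 ≡ 1 (mod 131)  [q = 2: ≡ 1 ✗]
28^26 ≡ 61 (mod 131)  [q = 5: ≢ 1 ✓]
28^10 ≡ 99 (mod 131)  [q = 13: ≢ 1 ✓]
Since 28^65 ≡ 1, the order of 28 divides 65 < 130, so 28 is not a primitive root.

No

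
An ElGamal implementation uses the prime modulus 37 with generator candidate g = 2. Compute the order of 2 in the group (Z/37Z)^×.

36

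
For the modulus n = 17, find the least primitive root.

φ(17) = 17 − 1 = 16 = 2^4.
Test candidates g = 2, 3, … against the prime factors q ∈ {2} of φ(17): g is a generator iff g^(16/q) ≢ 1 for every such q.
g = 2: 2^8 ≡ 1 — hits 1, so not a primitive root.
g = 3: 3^8 ≡ 16 — none is 1, so 3 is a primitive root.
So 3 is the smallest generator of (Z/17Z)^×.

3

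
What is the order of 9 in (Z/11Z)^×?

The order of 9 must divide φ(11) = 11 − 1 = 10 = 2 · 5.
Divisors of 10: 1, 2, 5, 10.
Evaluate successive powers at the divisors of 10:
9^1 ≡ 9 (mod 11)
9^2 ≡ 4 (mod 11)
9^5 ≡ 1 (mod 11) ✓
The smallest such exponent is 5, so the order of 9 is 5.

5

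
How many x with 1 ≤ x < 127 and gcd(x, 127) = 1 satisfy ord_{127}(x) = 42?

φ(127) = 127 − 1 = 126 = 2 · 3^2 · 7.
In a cyclic group of order 126, there are φ(d) elements of order d for each divisor d of 126, and zero for non-divisors.
42 = 2 · 3 · 7 divides 126, and φ(42) = 12.

12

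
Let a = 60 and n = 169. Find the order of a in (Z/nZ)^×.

52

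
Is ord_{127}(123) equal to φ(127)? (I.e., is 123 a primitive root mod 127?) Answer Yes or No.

φ(127) = 127 − 1 = 126 = 2 · 3^2 · 7.
123 is a primitive root mod 127 iff 123^(φ(127)/q) ≢ 1 for every prime q | φ(127), i.e. q ∈ {2, 3, 7}.
123^63 ≡ 126 (mod 127)  [q = 2: ≢ 1 ✓]
123^42 ≡ 1 (mod 127)  [q = 3: ≡ 1 ✗]
123^18 ≡ 2 (mod 127)  [q = 7: ≢ 1 ✓]
Since 123^42 ≡ 1, the order of 123 divides 42 < 126, so 123 is not a primitive root.

No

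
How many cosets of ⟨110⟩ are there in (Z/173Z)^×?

1

The order of 110 must divide φ(173) = 173 − 1 = 172 = 2^2 · 43.
Divisors of 172: 1, 2, 4, 43, 86, 172.
Check 110^d mod 173 for each divisor in increasing order:
110^1 ≡ 110
110^2 ≡ 163
110^4 ≡ 100
110^43 ≡ 93
110^86 ≡ 172
110^172 ≡ 1
Thus |⟨110⟩| = ord(110) = 172.
Index = |(Z/173Z)^×| / |⟨110⟩| = 172 / 172 = 1.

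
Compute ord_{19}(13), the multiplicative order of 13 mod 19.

By Lagrange's theorem, ord_19(13) divides φ(19) = 19 − 1 = 18 = 2 · 3^2.
Divisors of 18: 1, 2, 3, 6, 9, 18.
Evaluate successive powers at the divisors of 18:
13^1 ≡ 13 (mod 19)
13^2 ≡ 17 (mod 19)
13^3 ≡ 12 (mod 19)
13^6 ≡ 11 (mod 19)
13^9 ≡ 18 (mod 19)
13^18 ≡ 1 (mod 19) ✓
The smallest such exponent is 18, so the order of 13 is 18.

18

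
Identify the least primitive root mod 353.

φ(353) = 353 − 1 = 352 = 2^5 · 11.
Test candidates g = 2, 3, … against the prime factors q ∈ {2, 11} of φ(353): g is a generator iff g^(352/q) ≢ 1 for every such q.
g = 2: 2^176 ≡ 1 — hits 1, so not a primitive root.
g = 3: 3^176 ≡ 352; 3^32 ≡ 140 — none is 1, so 3 is a primitive root.
So 3 is the smallest generator of (Z/353Z)^×.

3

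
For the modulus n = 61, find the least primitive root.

φ(61) = 61 − 1 = 60 = 2^2 · 3 · 5.
Test candidates g = 2, 3, … against the prime factors q ∈ {2, 3, 5} of φ(61): g is a generator iff g^(60/q) ≢ 1 for every such q.
g = 2: 2^30 ≡ 60; 2^20 ≡ 47; 2^12 ≡ 9 — none is 1, so 2 is a primitive root.
So 2 is the smallest generator of (Z/61Z)^×.

2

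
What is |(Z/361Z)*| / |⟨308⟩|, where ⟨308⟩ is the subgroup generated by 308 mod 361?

2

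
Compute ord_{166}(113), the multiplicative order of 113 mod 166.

41

Since 113 ∈ (Z/166Z)^×, its order divides φ(166) = φ(2)·φ(83) = 1·82 = 82 = 2 · 41.
Divisors of 82: 1, 2, 41, 82.
Evaluate successive powers at the divisors of 82:
113^1 ≡ 113 (mod 166)
113^2 ≡ 153 (mod 166)
113^41 ≡ 1 (mod 166) ✓
So ord_166(113) = 41.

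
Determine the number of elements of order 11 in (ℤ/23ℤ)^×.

10

φ(23) = 23 − 1 = 22 = 2 · 11.
In a cyclic group of order 22, there are φ(d) elements of order d for each divisor d of 22, and zero for non-divisors.
11 | 22, and φ(11) = 11 − 1 = 10.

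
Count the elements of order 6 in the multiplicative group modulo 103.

φ(103) = 103 − 1 = 102 = 2 · 3 · 17.
Since (Z/103Z)^× is cyclic of order 102, the number of elements of order d is φ(d) when d | 102 and 0 otherwise.
6 = 2 · 3 divides 102, and φ(6) = 2.

2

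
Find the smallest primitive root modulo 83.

φ(83) = 83 − 1 = 82 = 2 · 41.
g is a primitive root iff g^(82/q) ≢ 1 (mod 83) for each prime q ∈ {2, 41}.
g = 2: 2^41 ≡ 82; 2^2 ≡ 4 — none is 1, so 2 is a primitive root.
So 2 is the smallest generator of (Z/83Z)^×.

2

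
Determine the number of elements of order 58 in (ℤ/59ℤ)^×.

28

φ(59) = 59 − 1 = 58 = 2 · 29.
(Z/59Z)^× is cyclic (|G| = 58); a cyclic group of order m has exactly φ(d) elements of each order d | m, and none otherwise.
58 = 2 · 29 divides 58, and φ(58) = 28.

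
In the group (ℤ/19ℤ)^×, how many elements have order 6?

2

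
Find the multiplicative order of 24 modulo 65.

12

Since 24 ∈ (Z/65Z)^×, its order divides φ(65) = φ(5·13) = (5−1)·(13−1) = 4·12 = 48 = 2^4 · 3.
Divisors of 48: 1, 2, 3, 4, 6, 8, 12, 16, 24, 48.
Compute 24^d (mod 65) for the divisors d until we hit 1:
24^1 ≡ 24
24^2 ≡ 56
24^3 ≡ 44
24^4 ≡ 16
24^6 ≡ 51
24^8 ≡ 61
24^12 ≡ 1
The smallest such exponent is 12, so the order of 24 is 12.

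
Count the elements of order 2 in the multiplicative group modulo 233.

φ(233) = 233 − 1 = 232 = 2^3 · 29.
In a cyclic group of order 232, there are φ(d) elements of order d for each divisor d of 232, and zero for non-divisors.
2 | 232, and φ(2) = 2 − 1 = 1.

1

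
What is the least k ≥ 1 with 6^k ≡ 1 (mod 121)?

110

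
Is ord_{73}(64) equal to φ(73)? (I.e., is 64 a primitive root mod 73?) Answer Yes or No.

φ(73) = 73 − 1 = 72 = 2^3 · 3^2.
An element g generates (Z/73Z)^× iff g^(72/q) ≢ 1 (mod 73) for each prime q ∈ {2, 3}.
64^36 ≡ 1 (mod 73)  [q = 2: ≡ 1 ✗]
64^24 ≡ 1 (mod 73)  [q = 3: ≡ 1 ✗]
64^36 ≡ 1 shows ord(64) | 36, strictly less than φ(73); not a primitive root.

No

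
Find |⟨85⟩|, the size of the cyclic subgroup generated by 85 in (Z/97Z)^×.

16

Since 85 ∈ (Z/97Z)^×, its order divides φ(97) = 97 − 1 = 96 = 2^5 · 3.
Divisors of 96: 1, 2, 3, 4, 6, 8, 12, 16, 24, 32, 48, 96.
Test each divisor d:
85^1 ≡ 85
85^2 ≡ 47
85^3 ≡ 18
85^4 ≡ 75
85^6 ≡ 33
85^8 ≡ 96
85^12 ≡ 22
85^16 ≡ 1
Therefore the multiplicative order of 85 modulo 97 is 16.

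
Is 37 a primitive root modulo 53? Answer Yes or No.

No

φ(53) = 53 − 1 = 52 = 2^2 · 13.
37 is a primitive root mod 53 iff 37^(φ(53)/q) ≢ 1 for every prime q | φ(53), i.e. q ∈ {2, 13}.
37^26 ≡ 1 (mod 53)  [q = 2: ≡ 1 ✗]
37^4 ≡ 28 (mod 53)  [q = 13: ≢ 1 ✓]
Since 37^26 ≡ 1, the order of 37 divides 26 < 52, so 37 is not a primitive root.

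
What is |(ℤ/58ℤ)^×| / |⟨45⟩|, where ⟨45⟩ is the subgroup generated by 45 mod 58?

By Lagrange's theorem, ord_58(45) divides φ(58) = φ(2)·φ(29) = 1·28 = 28 = 2^2 · 7.
Divisors of 28: 1, 2, 4, 7, 14, 28.
Evaluate successive powers at the divisors of 28:
45^1 ≡ 45 (mod 58)
45^2 ≡ 53 (mod 58)
45^4 ≡ 25 (mod 58)
45^7 ≡ 1 (mod 58) ✓
The order of 45 is 7, so the subgroup it generates has 7 elements.
Index = |(Z/58Z)^×| / |⟨45⟩| = 28 / 7 = 4.

4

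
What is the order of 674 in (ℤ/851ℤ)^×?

132

The order of 674 must divide φ(851) = φ(23·37) = (23−1)·(37−1) = 22·36 = 792 = 2^3 · 3^2 · 11.
Divisors of 792: 1, 2, 3, 4, 6, 8, 9, 11, 12, 18, 22, 24, 33, 36, 44, 66, 72, 88, 99, 132, 198, 264, 396, 792.
Check 674^d mod 851 for each divisor in increasing order:
674^1 ≡ 674 (mod 851)
674^2 ≡ 693 (mod 851)
674^3 ≡ 734 (mod 851)
674^4 ≡ 285 (mod 851)
674^6 ≡ 73 (mod 851)
674^8 ≡ 380 (mod 851)
674^9 ≡ 820 (mod 851)
674^11 ≡ 643 (mod 851)
674^12 ≡ 223 (mod 851)
674^18 ≡ 110 (mod 851)
674^22 ≡ 714 (mod 851)
674^24 ≡ 371 (mod 851)
674^33 ≡ 413 (mod 851)
674^36 ≡ 186 (mod 851)
674^44 ≡ 47 (mod 851)
674^66 ≡ 369 (mod 851)
674^72 ≡ 556 (mod 851)
674^88 ≡ 507 (mod 851)
674^99 ≡ 68 (mod 851)
674^132 ≡ 1 (mod 851) ✓
The smallest such exponent is 132, so the order of 674 is 132.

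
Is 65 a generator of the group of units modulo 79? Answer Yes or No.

φ(79) = 79 − 1 = 78 = 2 · 3 · 13.
Test 65^(78/q) mod 79 for each prime factor q of 78:
65^39 ≡ 1 (mod 79)  [q = 2: ≡ 1 ✗]
65^26 ≡ 1 (mod 79)  [q = 3: ≡ 1 ✗]
65^6 ≡ 46 (mod 79)  [q = 13: ≢ 1 ✓]
Since 65^39 ≡ 1, the order of 65 divides 39 < 78, so 65 is not a primitive root.

No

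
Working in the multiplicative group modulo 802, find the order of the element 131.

400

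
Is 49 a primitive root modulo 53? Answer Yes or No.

φ(53) = 53 − 1 = 52 = 2^2 · 13.
It suffices to check that the order of 49 is not a proper divisor of 52: compute 49^(52/q) for q ∈ {2, 13}.
49^26 ≡ 1 (mod 53)  [q = 2: ≡ 1 ✗]
49^4 ≡ 44 (mod 53)  [q = 13: ≢ 1 ✓]
49^26 ≡ 1 shows ord(49) | 26, strictly less than φ(53); not a primitive root.

No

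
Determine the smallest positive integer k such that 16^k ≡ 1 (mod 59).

29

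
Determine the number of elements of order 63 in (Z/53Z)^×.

φ(53) = 53 − 1 = 52 = 2^2 · 13.
Since (Z/53Z)^× is cyclic of order 52, the number of elements of order d is φ(d) when d | 52 and 0 otherwise.
Since 63 ∤ 52, the count is 0.

0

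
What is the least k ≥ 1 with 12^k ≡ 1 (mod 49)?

ord(12) | φ(49) = φ(7^2) = 7·(7−1) = 42 = 2 · 3 · 7.
Divisors of 42: 1, 2, 3, 6, 7, 14, 21, 42.
Evaluate successive powers at the divisors of 42:
12^1 ≡ 12
12^2 ≡ 46
12^3 ≡ 13
12^6 ≡ 22
12^7 ≡ 19
12^14 ≡ 18
12^21 ≡ 48
12^42 ≡ 1
Hence ord(12) = 42.

42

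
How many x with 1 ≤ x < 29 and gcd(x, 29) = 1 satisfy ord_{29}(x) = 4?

2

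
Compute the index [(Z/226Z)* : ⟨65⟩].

7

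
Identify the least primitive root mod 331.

3

φ(331) = 331 − 1 = 330 = 2 · 3 · 5 · 11.
Test candidates g = 2, 3, … against the prime factors q ∈ {2, 3, 5, 11} of φ(331): g is a generator iff g^(330/q) ≢ 1 for every such q.
g = 2: 2^165 ≡ 330; 2^110 ≡ 299; 2^66 ≡ 64; 2^30 ≡ 1 — hits 1, so not a primitive root.
g = 3: 3^165 ≡ 330; 3^110 ≡ 299; 3^66 ≡ 64; 3^30 ≡ 270 — none is 1, so 3 is a primitive root.
The smallest primitive root modulo 331 is 3.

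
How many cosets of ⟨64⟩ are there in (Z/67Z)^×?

Since 64 ∈ (Z/67Z)^×, its order divides φ(67) = 67 − 1 = 66 = 2 · 3 · 11.
Divisors of 66: 1, 2, 3, 6, 11, 22, 33, 66.
Test each divisor d:
64^1 ≡ 64 (mod 67)
64^2 ≡ 9 (mod 67)
64^3 ≡ 40 (mod 67)
64^6 ≡ 59 (mod 67)
64^11 ≡ 1 (mod 67) ✓
The order of 64 is 11, so the subgroup it generates has 11 elements.
Index = |(Z/67Z)^×| / |⟨64⟩| = 66 / 11 = 6.

6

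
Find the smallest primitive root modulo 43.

3

φ(43) = 43 − 1 = 42 = 2 · 3 · 7.
Test candidates g = 2, 3, … against the prime factors q ∈ {2, 3, 7} of φ(43): g is a generator iff g^(42/q) ≢ 1 for every such q.
g = 2: 2^21 ≡ 42; 2^14 ≡ 1 — hits 1, so not a primitive root.
g = 3: 3^21 ≡ 42; 3^14 ≡ 36; 3^6 ≡ 41 — none is 1, so 3 is a primitive root.
So 3 is the smallest generator of (Z/43Z)^×.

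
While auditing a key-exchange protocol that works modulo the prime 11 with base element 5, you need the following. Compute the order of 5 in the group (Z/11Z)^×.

5

The order of 5 must divide φ(11) = 11 − 1 = 10 = 2 · 5.
Divisors of 10: 1, 2, 5, 10.
Check 5^d mod 11 for each divisor in increasing order:
5^1 ≡ 5 (mod 11)
5^2 ≡ 3 (mod 11)
5^5 ≡ 1 (mod 11) ✓
So ord_11(5) = 5.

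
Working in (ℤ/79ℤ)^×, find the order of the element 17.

ord(17) | φ(79) = 79 − 1 = 78 = 2 · 3 · 13.
Divisors of 78: 1, 2, 3, 6, 13, 26, 39, 78.
Check 17^d mod 79 for each divisor in increasing order:
17^1 ≡ 17 (mod 79)
17^2 ≡ 52 (mod 79)
17^3 ≡ 15 (mod 79)
17^6 ≡ 67 (mod 79)
17^13 ≡ 78 (mod 79)
17^26 ≡ 1 (mod 79) ✓
Therefore the multiplicative order of 17 modulo 79 is 26.

26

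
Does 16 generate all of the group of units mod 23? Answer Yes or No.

φ(23) = 23 − 1 = 22 = 2 · 11.
An element g generates (Z/23Z)^× iff g^(22/q) ≢ 1 (mod 23) for each prime q ∈ {2, 11}.
16^11 ≡ 1 (mod 23)  [q = 2: ≡ 1 ✗]
16^2 ≡ 3 (mod 23)  [q = 11: ≢ 1 ✓]
Since 16^11 ≡ 1, the order of 16 divides 11 < 22, so 16 is not a primitive root.

No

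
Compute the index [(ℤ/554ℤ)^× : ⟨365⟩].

4

ord(365) | φ(554) = φ(2)·φ(277) = 1·276 = 276 = 2^2 · 3 · 23.
Divisors of 276: 1, 2, 3, 4, 6, 12, 23, 46, 69, 92, 138, 276.
Compute 365^d (mod 554) for the divisors d until we hit 1:
365^1 ≡ 365
365^2 ≡ 265
365^3 ≡ 329
365^4 ≡ 421
365^6 ≡ 211
365^12 ≡ 201
365^23 ≡ 393
365^46 ≡ 437
365^69 ≡ 1
Thus |⟨365⟩| = ord(365) = 69.
Index = |(Z/554Z)^×| / |⟨365⟩| = 276 / 69 = 4.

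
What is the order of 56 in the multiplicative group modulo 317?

316

The order of 56 must divide φ(317) = 317 − 1 = 316 = 2^2 · 79.
Divisors of 316: 1, 2, 4, 79, 158, 316.
Check 56^d mod 317 for each divisor in increasing order:
56^1 ≡ 56 (mod 317)
56^2 ≡ 283 (mod 317)
56^4 ≡ 205 (mod 317)
56^79 ≡ 203 (mod 317)
56^158 ≡ 316 (mod 317)
56^316 ≡ 1 (mod 317) ✓
So ord_317(56) = 316.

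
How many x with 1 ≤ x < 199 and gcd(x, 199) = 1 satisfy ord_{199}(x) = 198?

φ(199) = 199 − 1 = 198 = 2 · 3^2 · 11.
In a cyclic group of order 198, there are φ(d) elements of order d for each divisor d of 198, and zero for non-divisors.
198 = 2 · 3^2 · 11 divides 198, and φ(198) = 60.

60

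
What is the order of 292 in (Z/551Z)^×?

84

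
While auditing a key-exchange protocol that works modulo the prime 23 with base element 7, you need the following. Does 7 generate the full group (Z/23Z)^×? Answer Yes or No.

Yes

φ(23) = 23 − 1 = 22 = 2 · 11.
Test 7^(22/q) mod 23 for each prime factor q of 22:
7^11 ≡ 22 (mod 23)  [q = 2: ≢ 1 ✓]
7^2 ≡ 3 (mod 23)  [q = 11: ≢ 1 ✓]
All checks pass, so 7 has order 22 and is a primitive root modulo 23.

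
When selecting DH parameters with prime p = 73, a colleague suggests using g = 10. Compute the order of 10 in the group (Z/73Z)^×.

8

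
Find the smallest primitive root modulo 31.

φ(31) = 31 − 1 = 30 = 2 · 3 · 5.
g is a primitive root iff g^(30/q) ≢ 1 (mod 31) for each prime q ∈ {2, 3, 5}.
g = 2: 2^15 ≡ 1 — hits 1, so not a primitive root.
g = 3: 3^15 ≡ 30; 3^10 ≡ 25; 3^6 ≡ 16 — none is 1, so 3 is a primitive root.
So 3 is the smallest generator of (Z/31Z)^×.

3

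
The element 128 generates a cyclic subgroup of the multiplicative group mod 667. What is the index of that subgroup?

14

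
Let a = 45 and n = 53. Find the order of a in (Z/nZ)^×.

52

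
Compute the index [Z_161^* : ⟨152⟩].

2

Since 152 ∈ (Z/161Z)^×, its order divides φ(161) = φ(7·23) = (7−1)·(23−1) = 6·22 = 132 = 2^2 · 3 · 11.
Divisors of 132: 1, 2, 3, 4, 6, 11, 12, 22, 33, 44, 66, 132.
Compute 152^d (mod 161) for the divisors d until we hit 1:
152^1 ≡ 152 (mod 161)
152^2 ≡ 81 (mod 161)
152^3 ≡ 76 (mod 161)
152^4 ≡ 121 (mod 161)
152^6 ≡ 141 (mod 161)
152^11 ≡ 45 (mod 161)
152^12 ≡ 78 (mod 161)
152^22 ≡ 93 (mod 161)
152^33 ≡ 160 (mod 161)
152^44 ≡ 116 (mod 161)
152^66 ≡ 1 (mod 161) ✓
So ord_161(152) = 66, hence |⟨152⟩| = 66.
Index = |(Z/161Z)^×| / |⟨152⟩| = 132 / 66 = 2.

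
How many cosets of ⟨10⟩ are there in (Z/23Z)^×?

1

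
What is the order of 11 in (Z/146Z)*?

72

By Lagrange's theorem, ord_146(11) divides φ(146) = φ(2)·φ(73) = 1·72 = 72 = 2^3 · 3^2.
Divisors of 72: 1, 2, 3, 4, 6, 8, 9, 12, 18, 24, 36, 72.
Evaluate successive powers at the divisors of 72:
11^1 ≡ 11
11^2 ≡ 121
11^3 ≡ 17
11^4 ≡ 41
11^6 ≡ 143
11^8 ≡ 75
11^9 ≡ 95
11^12 ≡ 9
11^18 ≡ 119
11^24 ≡ 81
11^36 ≡ 145
11^72 ≡ 1
Therefore the multiplicative order of 11 modulo 146 is 72.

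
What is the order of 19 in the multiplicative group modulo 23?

Since 19 ∈ (Z/23Z)^×, its order divides φ(23) = 23 − 1 = 22 = 2 · 11.
Divisors of 22: 1, 2, 11, 22.
Compute 19^d (mod 23) for the divisors d until we hit 1:
19^1 ≡ 19 (mod 23)
19^2 ≡ 16 (mod 23)
19^11 ≡ 22 (mod 23)
19^22 ≡ 1 (mod 23) ✓
Hence ord(19) = 22.

22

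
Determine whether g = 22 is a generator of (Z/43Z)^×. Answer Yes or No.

No

φ(43) = 43 − 1 = 42 = 2 · 3 · 7.
It suffices to check that the order of 22 is not a proper divisor of 42: compute 22^(42/q) for q ∈ {2, 3, 7}.
22^21 ≡ 42 (mod 43)  [q = 2: ≢ 1 ✓]
22^14 ≡ 1 (mod 43)  [q = 3: ≡ 1 ✗]
22^6 ≡ 41 (mod 43)  [q = 7: ≢ 1 ✓]
22^14 ≡ 1 shows ord(22) | 14, strictly less than φ(43); not a primitive root.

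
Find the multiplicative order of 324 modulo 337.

42

ord(324) | φ(337) = 337 − 1 = 336 = 2^4 · 3 · 7.
Divisors of 336: 1, 2, 3, 4, 6, 7, 8, 12, 14, 16, 21, 24, 28, 42, 48, 56, 84, 112, 168, 336.
Evaluate successive powers at the divisors of 336:
324^1 ≡ 324 (mod 337)
324^2 ≡ 169 (mod 337)
324^3 ≡ 162 (mod 337)
324^4 ≡ 253 (mod 337)
324^6 ≡ 295 (mod 337)
324^7 ≡ 209 (mod 337)
324^8 ≡ 316 (mod 337)
324^12 ≡ 79 (mod 337)
324^14 ≡ 208 (mod 337)
324^16 ≡ 104 (mod 337)
324^21 ≡ 336 (mod 337)
324^24 ≡ 175 (mod 337)
324^28 ≡ 128 (mod 337)
324^42 ≡ 1 (mod 337) ✓
So ord_337(324) = 42.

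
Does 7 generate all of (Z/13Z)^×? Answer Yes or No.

φ(13) = 13 − 1 = 12 = 2^2 · 3.
An element g generates (Z/13Z)^× iff g^(12/q) ≢ 1 (mod 13) for each prime q ∈ {2, 3}.
7^6 ≡ 12 (mod 13)  [q = 2: ≢ 1 ✓]
7^4 ≡ 9 (mod 13)  [q = 3: ≢ 1 ✓]
All checks pass, so 7 has order 12 and is a primitive root modulo 13.

Yes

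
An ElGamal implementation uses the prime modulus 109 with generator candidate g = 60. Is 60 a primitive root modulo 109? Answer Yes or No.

φ(109) = 109 − 1 = 108 = 2^2 · 3^3.
Test 60^(108/q) mod 109 for each prime factor q of 108:
60^54 ≡ 1 (mod 109)  [q = 2: ≡ 1 ✗]
60^36 ≡ 45 (mod 109)  [q = 3: ≢ 1 ✓]
Since 60^54 ≡ 1, the order of 60 divides 54 < 108, so 60 is not a primitive root.

No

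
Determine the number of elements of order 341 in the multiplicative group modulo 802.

0

φ(802) = φ(2)·φ(401) = 1·400 = 400 = 2^4 · 5^2.
(Z/802Z)^× is cyclic (|G| = 400); a cyclic group of order m has exactly φ(d) elements of each order d | m, and none otherwise.
341 does not divide 400, so no element of (Z/802Z)^× has order 341.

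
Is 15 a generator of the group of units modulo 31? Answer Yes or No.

φ(31) = 31 − 1 = 30 = 2 · 3 · 5.
An element g generates (Z/31Z)^× iff g^(30/q) ≢ 1 (mod 31) for each prime q ∈ {2, 3, 5}.
15^15 ≡ 30 (mod 31)  [q = 2: ≢ 1 ✓]
15^10 ≡ 1 (mod 31)  [q = 3: ≡ 1 ✗]
15^6 ≡ 16 (mod 31)  [q = 5: ≢ 1 ✓]
15^10 ≡ 1 shows ord(15) | 10, strictly less than φ(31); not a primitive root.

No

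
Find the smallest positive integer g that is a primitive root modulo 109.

6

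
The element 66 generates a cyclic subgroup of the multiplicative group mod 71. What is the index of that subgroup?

7

ord(66) | φ(71) = 71 − 1 = 70 = 2 · 5 · 7.
Divisors of 70: 1, 2, 5, 7, 10, 14, 35, 70.
Compute 66^d (mod 71) for the divisors d until we hit 1:
66^1 ≡ 66
66^2 ≡ 25
66^5 ≡ 70
66^7 ≡ 46
66^10 ≡ 1
Thus |⟨66⟩| = ord(66) = 10.
Index = |(Z/71Z)^×| / |⟨66⟩| = 70 / 10 = 7.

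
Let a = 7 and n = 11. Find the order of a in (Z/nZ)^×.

Since 7 ∈ (Z/11Z)^×, its order divides φ(11) = 11 − 1 = 10 = 2 · 5.
Divisors of 10: 1, 2, 5, 10.
Evaluate successive powers at the divisors of 10:
7^1 ≡ 7
7^2 ≡ 5
7^5 ≡ 10
7^10 ≡ 1
So ord_11(7) = 10.

10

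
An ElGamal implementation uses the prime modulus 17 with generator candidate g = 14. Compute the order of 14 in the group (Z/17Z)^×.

16

ord(14) | φ(17) = 17 − 1 = 16 = 2^4.
Divisors of 16: 1, 2, 4, 8, 16.
Test each divisor d:
14^1 ≡ 14
14^2 ≡ 9
14^4 ≡ 13
14^8 ≡ 16
14^16 ≡ 1
So ord_17(14) = 16.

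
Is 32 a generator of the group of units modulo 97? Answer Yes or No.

φ(97) = 97 − 1 = 96 = 2^5 · 3.
32 is a primitive root mod 97 iff 32^(φ(97)/q) ≢ 1 for every prime q | φ(97), i.e. q ∈ {2, 3}.
32^48 ≡ 1 (mod 97)  [q = 2: ≡ 1 ✗]
32^32 ≡ 61 (mod 97)  [q = 3: ≢ 1 ✓]
32^48 ≡ 1 shows ord(32) | 48, strictly less than φ(97); not a primitive root.

No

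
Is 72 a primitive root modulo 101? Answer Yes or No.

φ(101) = 101 − 1 = 100 = 2^2 · 5^2.
An element g generates (Z/101Z)^× iff g^(100/q) ≢ 1 (mod 101) for each prime q ∈ {2, 5}.
72^50 ≡ 100 (mod 101)  [q = 2: ≢ 1 ✓]
72^20 ≡ 95 (mod 101)  [q = 5: ≢ 1 ✓]
Every test exponent gives a nontrivial residue, hence 72 generates the full group.

Yes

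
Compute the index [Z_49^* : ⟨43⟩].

6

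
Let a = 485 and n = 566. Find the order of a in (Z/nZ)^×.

282

By Lagrange's theorem, ord_566(485) divides φ(566) = φ(2)·φ(283) = 1·282 = 282 = 2 · 3 · 47.
Divisors of 282: 1, 2, 3, 6, 47, 94, 141, 282.
Evaluate successive powers at the divisors of 282:
485^1 ≡ 485 (mod 566)
485^2 ≡ 335 (mod 566)
485^3 ≡ 33 (mod 566)
485^6 ≡ 523 (mod 566)
485^47 ≡ 239 (mod 566)
485^94 ≡ 521 (mod 566)
485^141 ≡ 565 (mod 566)
485^282 ≡ 1 (mod 566) ✓
Therefore the multiplicative order of 485 modulo 566 is 282.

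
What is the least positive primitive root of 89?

φ(89) = 89 − 1 = 88 = 2^3 · 11.
g is a primitive root iff g^(88/q) ≢ 1 (mod 89) for each prime q ∈ {2, 11}.
g = 2: 2^44 ≡ 1 — hits 1, so not a primitive root.
g = 3: 3^44 ≡ 88; 3^8 ≡ 64 — none is 1, so 3 is a primitive root.
The smallest primitive root modulo 89 is 3.

3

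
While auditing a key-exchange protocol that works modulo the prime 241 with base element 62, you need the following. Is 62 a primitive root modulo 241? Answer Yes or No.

Yes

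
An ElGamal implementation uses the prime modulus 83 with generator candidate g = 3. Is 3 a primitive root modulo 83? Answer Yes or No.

φ(83) = 83 − 1 = 82 = 2 · 41.
An element g generates (Z/83Z)^× iff g^(82/q) ≢ 1 (mod 83) for each prime q ∈ {2, 41}.
3^41 ≡ 1 (mod 83)  [q = 2: ≡ 1 ✗]
3^2 ≡ 9 (mod 83)  [q = 41: ≢ 1 ✓]
The check at q = 2 fails, so 3 generates a proper subgroup.

No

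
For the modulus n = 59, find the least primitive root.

φ(59) = 59 − 1 = 58 = 2 · 29.
Test candidates g = 2, 3, … against the prime factors q ∈ {2, 29} of φ(59): g is a generator iff g^(58/q) ≢ 1 for every such q.
g = 2: 2^29 ≡ 58; 2^2 ≡ 4 — none is 1, so 2 is a primitive root.
So 2 is the smallest generator of (Z/59Z)^×.

2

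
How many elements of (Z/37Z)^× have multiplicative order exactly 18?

6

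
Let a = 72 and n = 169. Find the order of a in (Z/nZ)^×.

156

Since 72 ∈ (Z/169Z)^×, its order divides φ(169) = φ(13^2) = 13·(13−1) = 156 = 2^2 · 3 · 13.
Divisors of 156: 1, 2, 3, 4, 6, 12, 13, 26, 39, 52, 78, 156.
Evaluate successive powers at the divisors of 156:
72^1 ≡ 72
72^2 ≡ 114
72^3 ≡ 96
72^4 ≡ 152
72^6 ≡ 90
72^12 ≡ 157
72^13 ≡ 150
72^26 ≡ 23
72^39 ≡ 70
72^52 ≡ 22
72^78 ≡ 168
72^156 ≡ 1
The smallest such exponent is 156, so the order of 72 is 156.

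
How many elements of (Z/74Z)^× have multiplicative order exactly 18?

6

φ(74) = φ(2)·φ(37) = 1·36 = 36 = 2^2 · 3^2.
Since (Z/74Z)^× is cyclic of order 36, the number of elements of order d is φ(d) when d | 36 and 0 otherwise.
18 = 2 · 3^2 divides 36, and φ(18) = 6.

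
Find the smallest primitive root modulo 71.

φ(71) = 71 − 1 = 70 = 2 · 5 · 7.
g is a primitive root iff g^(70/q) ≢ 1 (mod 71) for each prime q ∈ {2, 5, 7}.
g = 2: 2^35 ≡ 1 — hits 1, so not a primitive root.
g = 3: 3^35 ≡ 1 — hits 1, so not a primitive root.
g = 4: 4^35 ≡ 1 — hits 1, so not a primitive root.
g = 5: 5^35 ≡ 1 — hits 1, so not a primitive root.
g = 6: 6^35 ≡ 1 — hits 1, so not a primitive root.
g = 7: 7^35 ≡ 70; 7^14 ≡ 54; 7^10 ≡ 45 — none is 1, so 7 is a primitive root.
So 7 is the smallest generator of (Z/71Z)^×.

7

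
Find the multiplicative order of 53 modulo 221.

8

By Lagrange's theorem, ord_221(53) divides φ(221) = φ(13·17) = (13−1)·(17−1) = 12·16 = 192 = 2^6 · 3.
Divisors of 192: 1, 2, 3, 4, 6, 8, 12, 16, 24, 32, 48, 64, 96, 192.
Test each divisor d:
53^1 ≡ 53
53^2 ≡ 157
53^3 ≡ 144
53^4 ≡ 118
53^6 ≡ 183
53^8 ≡ 1
The smallest such exponent is 8, so the order of 53 is 8.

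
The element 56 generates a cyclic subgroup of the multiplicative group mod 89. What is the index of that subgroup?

1

By Lagrange's theorem, ord_89(56) divides φ(89) = 89 − 1 = 88 = 2^3 · 11.
Divisors of 88: 1, 2, 4, 8, 11, 22, 44, 88.
Evaluate successive powers at the divisors of 88:
56^1 ≡ 56 (mod 89)
56^2 ≡ 21 (mod 89)
56^4 ≡ 85 (mod 89)
56^8 ≡ 16 (mod 89)
56^11 ≡ 37 (mod 89)
56^22 ≡ 34 (mod 89)
56^44 ≡ 88 (mod 89)
56^88 ≡ 1 (mod 89) ✓
Thus |⟨56⟩| = ord(56) = 88.
[(Z/89Z)^× : ⟨56⟩] = 88/88 = 1.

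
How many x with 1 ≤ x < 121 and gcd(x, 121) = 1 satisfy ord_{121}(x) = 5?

φ(121) = φ(11^2) = 11·(11−1) = 110 = 2 · 5 · 11.
In a cyclic group of order 110, there are φ(d) elements of order d for each divisor d of 110, and zero for non-divisors.
5 | 110, and φ(5) = 5 − 1 = 4.

4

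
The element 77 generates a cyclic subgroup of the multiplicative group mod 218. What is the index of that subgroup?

3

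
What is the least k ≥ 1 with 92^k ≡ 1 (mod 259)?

36

By Lagrange's theorem, ord_259(92) divides φ(259) = φ(7·37) = (7−1)·(37−1) = 6·36 = 216 = 2^3 · 3^3.
Divisors of 216: 1, 2, 3, 4, 6, 8, 9, 12, 18, 24, 27, 36, 54, 72, 108, 216.
Check 92^d mod 259 for each divisor in increasing order:
92^1 ≡ 92 (mod 259)
92^2 ≡ 176 (mod 259)
92^3 ≡ 134 (mod 259)
92^4 ≡ 155 (mod 259)
92^6 ≡ 85 (mod 259)
92^8 ≡ 197 (mod 259)
92^9 ≡ 253 (mod 259)
92^12 ≡ 232 (mod 259)
92^18 ≡ 36 (mod 259)
92^24 ≡ 211 (mod 259)
92^27 ≡ 43 (mod 259)
92^36 ≡ 1 (mod 259) ✓
Hence ord(92) = 36.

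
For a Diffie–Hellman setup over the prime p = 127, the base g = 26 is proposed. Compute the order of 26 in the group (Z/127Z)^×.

63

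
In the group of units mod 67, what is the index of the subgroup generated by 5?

3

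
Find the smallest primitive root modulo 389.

2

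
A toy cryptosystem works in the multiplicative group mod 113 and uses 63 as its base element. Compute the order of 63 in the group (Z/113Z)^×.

The order of 63 must divide φ(113) = 113 − 1 = 112 = 2^4 · 7.
Divisors of 112: 1, 2, 4, 7, 8, 14, 16, 28, 56, 112.
Evaluate successive powers at the divisors of 112:
63^1 ≡ 63
63^2 ≡ 14
63^4 ≡ 83
63^7 ≡ 95
63^8 ≡ 109
63^14 ≡ 98
63^16 ≡ 16
63^28 ≡ 112
63^56 ≡ 1
The smallest such exponent is 56, so the order of 63 is 56.

56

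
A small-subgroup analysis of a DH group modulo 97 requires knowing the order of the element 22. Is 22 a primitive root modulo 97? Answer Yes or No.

No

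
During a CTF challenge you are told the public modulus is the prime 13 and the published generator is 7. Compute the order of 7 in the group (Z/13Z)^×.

12

The order of 7 must divide φ(13) = 13 − 1 = 12 = 2^2 · 3.
Divisors of 12: 1, 2, 3, 4, 6, 12.
Evaluate successive powers at the divisors of 12:
7^1 ≡ 7
7^2 ≡ 10
7^3 ≡ 5
7^4 ≡ 9
7^6 ≡ 12
7^12 ≡ 1
The smallest such exponent is 12, so the order of 7 is 12.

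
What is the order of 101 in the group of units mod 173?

172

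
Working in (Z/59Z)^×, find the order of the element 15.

29

ord(15) | φ(59) = 59 − 1 = 58 = 2 · 29.
Divisors of 58: 1, 2, 29, 58.
Test each divisor d:
15^1 ≡ 15
15^2 ≡ 48
15^29 ≡ 1
Hence ord(15) = 29.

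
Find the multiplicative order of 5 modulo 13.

4

Since 5 ∈ (Z/13Z)^×, its order divides φ(13) = 13 − 1 = 12 = 2^2 · 3.
Divisors of 12: 1, 2, 3, 4, 6, 12.
Test each divisor d:
5^1 ≡ 5 (mod 13)
5^2 ≡ 12 (mod 13)
5^3 ≡ 8 (mod 13)
5^4 ≡ 1 (mod 13) ✓
The smallest such exponent is 4, so the order of 5 is 4.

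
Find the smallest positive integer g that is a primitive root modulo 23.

φ(23) = 23 − 1 = 22 = 2 · 11.
Test candidates g = 2, 3, … against the prime factors q ∈ {2, 11} of φ(23): g is a generator iff g^(22/q) ≢ 1 for every such q.
g = 2: 2^11 ≡ 1 — hits 1, so not a primitive root.
g = 3: 3^11 ≡ 1 — hits 1, so not a primitive root.
g = 4: 4^11 ≡ 1 — hits 1, so not a primitive root.
g = 5: 5^11 ≡ 22; 5^2 ≡ 2 — none is 1, so 5 is a primitive root.
Hence the least primitive root of 23 is 5.

5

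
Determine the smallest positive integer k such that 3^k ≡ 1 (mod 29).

28

The order of 3 must divide φ(29) = 29 − 1 = 28 = 2^2 · 7.
Divisors of 28: 1, 2, 4, 7, 14, 28.
Check 3^d mod 29 for each divisor in increasing order:
3^1 ≡ 3
3^2 ≡ 9
3^4 ≡ 23
3^7 ≡ 12
3^14 ≡ 28
3^28 ≡ 1
So ord_29(3) = 28.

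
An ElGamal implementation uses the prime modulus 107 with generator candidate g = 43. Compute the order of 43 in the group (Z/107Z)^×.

106

Since 43 ∈ (Z/107Z)^×, its order divides φ(107) = 107 − 1 = 106 = 2 · 53.
Divisors of 106: 1, 2, 53, 106.
Check 43^d mod 107 for each divisor in increasing order:
43^1 ≡ 43 (mod 107)
43^2 ≡ 30 (mod 107)
43^53 ≡ 106 (mod 107)
43^106 ≡ 1 (mod 107) ✓
So ord_107(43) = 106.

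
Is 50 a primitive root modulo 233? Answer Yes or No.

No

φ(233) = 233 − 1 = 232 = 2^3 · 29.
50 is a primitive root mod 233 iff 50^(φ(233)/q) ≢ 1 for every prime q | φ(233), i.e. q ∈ {2, 29}.
50^116 ≡ 1 (mod 233)  [q = 2: ≡ 1 ✗]
50^8 ≡ 64 (mod 233)  [q = 29: ≢ 1 ✓]
Since 50^116 ≡ 1, the order of 50 divides 116 < 232, so 50 is not a primitive root.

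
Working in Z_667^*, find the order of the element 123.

77

By Lagrange's theorem, ord_667(123) divides φ(667) = φ(23·29) = (23−1)·(29−1) = 22·28 = 616 = 2^3 · 7 · 11.
Divisors of 616: 1, 2, 4, 7, 8, 11, 14, 22, 28, 44, 56, 77, 88, 154, 308, 616.
Test each divisor d:
123^1 ≡ 123 (mod 667)
123^2 ≡ 455 (mod 667)
123^4 ≡ 255 (mod 667)
123^7 ≡ 610 (mod 667)
123^8 ≡ 326 (mod 667)
123^11 ≡ 139 (mod 667)
123^14 ≡ 581 (mod 667)
123^22 ≡ 645 (mod 667)
123^28 ≡ 59 (mod 667)
123^44 ≡ 484 (mod 667)
123^56 ≡ 146 (mod 667)
123^77 ≡ 1 (mod 667) ✓
Hence ord(123) = 77.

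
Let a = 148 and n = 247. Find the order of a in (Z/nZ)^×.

36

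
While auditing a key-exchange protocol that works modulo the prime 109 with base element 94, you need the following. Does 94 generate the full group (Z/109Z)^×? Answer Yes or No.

φ(109) = 109 − 1 = 108 = 2^2 · 3^3.
It suffices to check that the order of 94 is not a proper divisor of 108: compute 94^(108/q) for q ∈ {2, 3}.
94^54 ≡ 1 (mod 109)  [q = 2: ≡ 1 ✗]
94^36 ≡ 45 (mod 109)  [q = 3: ≢ 1 ✓]
94^54 ≡ 1 shows ord(94) | 54, strictly less than φ(109); not a primitive root.

No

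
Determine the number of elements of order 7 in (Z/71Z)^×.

6

φ(71) = 71 − 1 = 70 = 2 · 5 · 7.
Since (Z/71Z)^× is cyclic of order 70, the number of elements of order d is φ(d) when d | 70 and 0 otherwise.
7 | 70, and φ(7) = 7 − 1 = 6.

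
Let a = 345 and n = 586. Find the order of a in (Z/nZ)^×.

292

By Lagrange's theorem, ord_586(345) divides φ(586) = φ(2)·φ(293) = 1·292 = 292 = 2^2 · 73.
Divisors of 292: 1, 2, 4, 73, 146, 292.
Check 345^d mod 586 for each divisor in increasing order:
345^1 ≡ 345 (mod 586)
345^2 ≡ 67 (mod 586)
345^4 ≡ 387 (mod 586)
345^73 ≡ 431 (mod 586)
345^146 ≡ 585 (mod 586)
345^292 ≡ 1 (mod 586) ✓
The smallest such exponent is 292, so the order of 345 is 292.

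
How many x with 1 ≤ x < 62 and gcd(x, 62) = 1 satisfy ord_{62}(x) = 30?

8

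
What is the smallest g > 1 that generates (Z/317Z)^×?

2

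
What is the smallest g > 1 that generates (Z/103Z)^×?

5

φ(103) = 103 − 1 = 102 = 2 · 3 · 17.
g is a primitive root iff g^(102/q) ≢ 1 (mod 103) for each prime q ∈ {2, 3, 17}.
g = 2: 2^51 ≡ 1 — hits 1, so not a primitive root.
g = 3: 3^51 ≡ 102; 3^34 ≡ 1 — hits 1, so not a primitive root.
g = 4: 4^51 ≡ 1 — hits 1, so not a primitive root.
g = 5: 5^51 ≡ 102; 5^34 ≡ 56; 5^6 ≡ 72 — none is 1, so 5 is a primitive root.
So 5 is the smallest generator of (Z/103Z)^×.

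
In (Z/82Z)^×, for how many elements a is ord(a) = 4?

2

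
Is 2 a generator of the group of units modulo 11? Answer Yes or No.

φ(11) = 11 − 1 = 10 = 2 · 5.
2 is a primitive root mod 11 iff 2^(φ(11)/q) ≢ 1 for every prime q | φ(11), i.e. q ∈ {2, 5}.
2^5 ≡ 10 (mod 11)  [q = 2: ≢ 1 ✓]
2^2 ≡ 4 (mod 11)  [q = 5: ≢ 1 ✓]
None equal 1, so ord_11(2) = 10: 2 is a primitive root.

Yes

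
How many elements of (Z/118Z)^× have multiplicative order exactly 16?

φ(118) = φ(2)·φ(59) = 1·58 = 58 = 2 · 29.
Since (Z/118Z)^× is cyclic of order 58, the number of elements of order d is φ(d) when d | 58 and 0 otherwise.
Since 16 ∤ 58, the count is 0.

0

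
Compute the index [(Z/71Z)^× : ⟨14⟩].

The order of 14 must divide φ(71) = 71 − 1 = 70 = 2 · 5 · 7.
Divisors of 70: 1, 2, 5, 7, 10, 14, 35, 70.
Evaluate successive powers at the divisors of 70:
14^1 ≡ 14 (mod 71)
14^2 ≡ 54 (mod 71)
14^5 ≡ 70 (mod 71)
14^7 ≡ 17 (mod 71)
14^10 ≡ 1 (mod 71) ✓
Thus |⟨14⟩| = ord(14) = 10.
The index is φ(71) / ord(14) = 70 / 10 = 7.

7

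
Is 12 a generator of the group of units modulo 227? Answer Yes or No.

φ(227) = 227 − 1 = 226 = 2 · 113.
An element g generates (Z/227Z)^× iff g^(226/q) ≢ 1 (mod 227) for each prime q ∈ {2, 113}.
12^113 ≡ 1 (mod 227)  [q = 2: ≡ 1 ✗]
12^2 ≡ 144 (mod 227)  [q = 113: ≢ 1 ✓]
The check at q = 2 fails, so 12 generates a proper subgroup.

No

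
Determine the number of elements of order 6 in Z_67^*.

2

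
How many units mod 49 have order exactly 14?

6

φ(49) = φ(7^2) = 7·(7−1) = 42 = 2 · 3 · 7.
Since (Z/49Z)^× is cyclic of order 42, the number of elements of order d is φ(d) when d | 42 and 0 otherwise.
14 = 2 · 7 divides 42, and φ(14) = 6.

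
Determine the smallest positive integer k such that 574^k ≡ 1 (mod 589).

45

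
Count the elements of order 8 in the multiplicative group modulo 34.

4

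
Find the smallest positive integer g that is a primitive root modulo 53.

φ(53) = 53 − 1 = 52 = 2^2 · 13.
Test candidates g = 2, 3, … against the prime factors q ∈ {2, 13} of φ(53): g is a generator iff g^(52/q) ≢ 1 for every such q.
g = 2: 2^26 ≡ 52; 2^4 ≡ 16 — none is 1, so 2 is a primitive root.
So 2 is the smallest generator of (Z/53Z)^×.

2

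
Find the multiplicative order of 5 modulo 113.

Since 5 ∈ (Z/113Z)^×, its order divides φ(113) = 113 − 1 = 112 = 2^4 · 7.
Divisors of 112: 1, 2, 4, 7, 8, 14, 16, 28, 56, 112.
Test each divisor d:
5^1 ≡ 5 (mod 113)
5^2 ≡ 25 (mod 113)
5^4 ≡ 60 (mod 113)
5^7 ≡ 42 (mod 113)
5^8 ≡ 97 (mod 113)
5^14 ≡ 69 (mod 113)
5^16 ≡ 30 (mod 113)
5^28 ≡ 15 (mod 113)
5^56 ≡ 112 (mod 113)
5^112 ≡ 1 (mod 113) ✓
Therefore the multiplicative order of 5 modulo 113 is 112.

112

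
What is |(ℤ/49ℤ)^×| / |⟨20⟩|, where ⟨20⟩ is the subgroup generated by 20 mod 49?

3

By Lagrange's theorem, ord_49(20) divides φ(49) = φ(7^2) = 7·(7−1) = 42 = 2 · 3 · 7.
Divisors of 42: 1, 2, 3, 6, 7, 14, 21, 42.
Test each divisor d:
20^1 ≡ 20 (mod 49)
20^2 ≡ 8 (mod 49)
20^3 ≡ 13 (mod 49)
20^6 ≡ 22 (mod 49)
20^7 ≡ 48 (mod 49)
20^14 ≡ 1 (mod 49) ✓
So ord_49(20) = 14, hence |⟨20⟩| = 14.
[(Z/49Z)^× : ⟨20⟩] = 42/14 = 3.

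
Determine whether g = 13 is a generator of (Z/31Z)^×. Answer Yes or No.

φ(31) = 31 − 1 = 30 = 2 · 3 · 5.
13 is a primitive root mod 31 iff 13^(φ(31)/q) ≢ 1 for every prime q | φ(31), i.e. q ∈ {2, 3, 5}.
13^15 ≡ 30 (mod 31)  [q = 2: ≢ 1 ✓]
13^10 ≡ 5 (mod 31)  [q = 3: ≢ 1 ✓]
13^6 ≡ 16 (mod 31)  [q = 5: ≢ 1 ✓]
All checks pass, so 13 has order 30 and is a primitive root modulo 31.

Yes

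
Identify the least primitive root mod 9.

φ(9) = φ(3^2) = 3·(3−1) = 6 = 2 · 3.
Test candidates g = 2, 3, … against the prime factors q ∈ {2, 3} of φ(9): g is a generator iff g^(6/q) ≢ 1 for every such q.
g = 2: 2^3 ≡ 8; 2^2 ≡ 4 — none is 1, so 2 is a primitive root.
The smallest primitive root modulo 9 is 2.

2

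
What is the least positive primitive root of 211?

2

φ(211) = 211 − 1 = 210 = 2 · 3 · 5 · 7.
Test candidates g = 2, 3, … against the prime factors q ∈ {2, 3, 5, 7} of φ(211): g is a generator iff g^(210/q) ≢ 1 for every such q.
g = 2: 2^105 ≡ 210; 2^70 ≡ 196; 2^42 ≡ 107; 2^30 ≡ 171 — none is 1, so 2 is a primitive root.
So 2 is the smallest generator of (Z/211Z)^×.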